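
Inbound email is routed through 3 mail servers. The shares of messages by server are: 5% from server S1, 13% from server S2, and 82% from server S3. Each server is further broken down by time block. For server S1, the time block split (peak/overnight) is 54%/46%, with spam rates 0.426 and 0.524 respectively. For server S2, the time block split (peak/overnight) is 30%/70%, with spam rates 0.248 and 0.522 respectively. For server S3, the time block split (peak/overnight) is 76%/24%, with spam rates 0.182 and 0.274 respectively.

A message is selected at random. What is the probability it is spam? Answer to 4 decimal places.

P(S|S1) = 0.54·0.426 + 0.46·0.524 = 0.23004 + 0.24104 = 0.47108
P(S|S2) = 0.3·0.248 + 0.7·0.522 = 0.0744 + 0.3654 = 0.4398
P(S|S3) = 0.76·0.182 + 0.24·0.274 = 0.13832 + 0.06576 = 0.20408
By total probability over the outer partition,
P(S) = 0.05·0.47108 + 0.13·0.4398 + 0.82·0.20408
      = 0.023554 + 0.057174 + 0.1673456 = 0.2480736

P(S) ≈ 0.2481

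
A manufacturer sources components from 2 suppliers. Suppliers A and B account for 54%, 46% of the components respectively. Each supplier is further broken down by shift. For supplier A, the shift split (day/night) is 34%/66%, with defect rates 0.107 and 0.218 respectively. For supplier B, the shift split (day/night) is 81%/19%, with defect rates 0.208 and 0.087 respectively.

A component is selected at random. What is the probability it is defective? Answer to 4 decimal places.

P(D|A) = 0.34·0.107 + 0.66·0.218 = 0.03638 + 0.14388 = 0.18026
P(D|B) = 0.81·0.208 + 0.19·0.087 = 0.16848 + 0.01653 = 0.18501
By total probability over the outer partition,
P(D) = 0.54·0.18026 + 0.46·0.18501
      = 0.0973404 + 0.0851046 = 0.182445

0.1824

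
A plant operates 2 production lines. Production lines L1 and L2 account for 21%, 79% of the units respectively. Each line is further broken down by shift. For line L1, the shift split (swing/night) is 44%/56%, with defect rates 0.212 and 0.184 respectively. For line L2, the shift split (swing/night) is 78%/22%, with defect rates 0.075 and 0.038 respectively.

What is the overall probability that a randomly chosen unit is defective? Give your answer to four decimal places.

0.0940

P(D|L1) = 0.44·0.212 + 0.56·0.184 = 0.09328 + 0.10304 = 0.19632
P(D|L2) = 0.78·0.075 + 0.22·0.038 = 0.0585 + 0.00836 = 0.06686
By total probability over the outer partition,
P(D) = 0.21·0.19632 + 0.79·0.06686
      = 0.0412272 + 0.0528194 = 0.0940466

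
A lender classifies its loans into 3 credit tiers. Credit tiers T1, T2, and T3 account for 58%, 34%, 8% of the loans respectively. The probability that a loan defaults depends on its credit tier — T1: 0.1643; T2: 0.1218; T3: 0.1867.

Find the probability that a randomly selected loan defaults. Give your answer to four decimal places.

P(D) ≈ 0.1516

P(D) = P(D|T1)·P(T1) + P(D|T2)·P(T2) + P(D|T3)·P(T3)
      = 0.1643·0.58 + 0.1218·0.34 + 0.1867·0.08
      = 0.095294 + 0.041412 + 0.014936 = 0.151642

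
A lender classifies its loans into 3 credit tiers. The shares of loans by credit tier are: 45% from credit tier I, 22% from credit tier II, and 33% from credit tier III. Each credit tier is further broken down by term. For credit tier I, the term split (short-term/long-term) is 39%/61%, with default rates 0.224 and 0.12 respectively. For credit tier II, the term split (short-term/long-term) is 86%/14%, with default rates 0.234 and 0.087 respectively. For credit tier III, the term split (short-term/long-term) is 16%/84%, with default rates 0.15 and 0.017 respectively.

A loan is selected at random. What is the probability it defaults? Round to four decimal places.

P(D|I) = 0.39·0.224 + 0.61·0.12 = 0.08736 + 0.0732 = 0.16056
P(D|II) = 0.86·0.234 + 0.14·0.087 = 0.20124 + 0.01218 = 0.21342
P(D|III) = 0.16·0.15 + 0.84·0.017 = 0.024 + 0.01428 = 0.03828
By total probability over the outer partition,
P(D) = 0.45·0.16056 + 0.22·0.21342 + 0.33·0.03828
      = 0.072252 + 0.0469524 + 0.0126324 = 0.1318368

0.1318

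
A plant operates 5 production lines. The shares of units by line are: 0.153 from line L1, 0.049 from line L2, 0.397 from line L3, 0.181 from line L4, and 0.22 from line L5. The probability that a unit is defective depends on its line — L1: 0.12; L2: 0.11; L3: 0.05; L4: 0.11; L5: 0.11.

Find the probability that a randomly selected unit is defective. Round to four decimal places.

P(D) ≈ 0.0877

By the law of total probability,
P(D) = P(D|L1)·P(L1) + P(D|L2)·P(L2) + P(D|L3)·P(L3) + P(D|L4)·P(L4) + P(D|L5)·P(L5)
      = 0.12·0.153 + 0.11·0.049 + 0.05·0.397 + 0.11·0.181 + 0.11·0.22
      = 0.01836 + 0.00539 + 0.01985 + 0.01991 + 0.0242 = 0.08771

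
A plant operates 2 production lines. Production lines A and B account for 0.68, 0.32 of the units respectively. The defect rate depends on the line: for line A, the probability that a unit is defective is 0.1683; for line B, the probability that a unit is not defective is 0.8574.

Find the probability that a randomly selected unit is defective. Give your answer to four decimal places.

P(D) ≈ 0.1601

P(D|B) = 1 − 0.8574 = 0.1426.
Using total probability over the partition,
P(D) = P(D|A)·P(A) + P(D|B)·P(B)
      = 0.1683·0.68 + 0.1426·0.32
      = 0.114444 + 0.045632 = 0.160076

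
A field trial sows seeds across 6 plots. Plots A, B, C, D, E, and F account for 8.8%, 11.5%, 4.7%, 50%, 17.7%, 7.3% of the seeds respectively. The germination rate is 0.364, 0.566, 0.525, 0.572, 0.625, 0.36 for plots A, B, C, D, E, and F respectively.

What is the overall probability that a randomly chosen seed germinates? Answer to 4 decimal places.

P(G) ≈ 0.5447

P(G) = P(G|A)·P(A) + P(G|B)·P(B) + P(G|C)·P(C) + P(G|D)·P(D) + P(G|E)·P(E) + P(G|F)·P(F)
      = 0.364·0.088 + 0.566·0.115 + 0.525·0.047 + 0.572·0.5 + 0.625·0.177 + 0.36·0.073
      = 0.032032 + 0.06509 + 0.024675 + 0.286 + 0.110625 + 0.02628 = 0.544702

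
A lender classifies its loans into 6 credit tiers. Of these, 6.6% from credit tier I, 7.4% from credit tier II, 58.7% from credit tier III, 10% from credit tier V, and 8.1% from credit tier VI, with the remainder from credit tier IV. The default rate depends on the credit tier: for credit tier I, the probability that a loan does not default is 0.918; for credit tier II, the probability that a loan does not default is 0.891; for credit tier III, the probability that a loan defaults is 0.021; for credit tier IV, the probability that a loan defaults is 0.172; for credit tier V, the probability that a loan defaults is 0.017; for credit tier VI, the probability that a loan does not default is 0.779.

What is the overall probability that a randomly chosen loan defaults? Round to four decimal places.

0.0612

P(IV) = 1 − (0.066 + 0.074 + 0.587 + 0.1 + 0.081) = 0.092.
P(D|I) = 1 − 0.918 = 0.082.
P(D|II) = 1 − 0.891 = 0.109.
P(D|VI) = 1 − 0.779 = 0.221.
Summing over the partition,
P(D) = P(D|I)·P(I) + P(D|II)·P(II) + P(D|III)·P(III) + P(D|IV)·P(IV) + P(D|V)·P(V) + P(D|VI)·P(VI)
      = 0.082·0.066 + 0.109·0.074 + 0.021·0.587 + 0.172·0.092 + 0.017·0.1 + 0.221·0.081
      = 0.005412 + 0.008066 + 0.012327 + 0.015824 + 0.0017 + 0.017901 = 0.06123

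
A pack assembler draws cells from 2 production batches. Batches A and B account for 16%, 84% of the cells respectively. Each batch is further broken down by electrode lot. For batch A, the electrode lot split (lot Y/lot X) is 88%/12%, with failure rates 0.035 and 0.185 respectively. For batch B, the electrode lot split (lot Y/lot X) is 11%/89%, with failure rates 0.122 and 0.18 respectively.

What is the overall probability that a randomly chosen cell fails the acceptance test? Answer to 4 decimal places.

P(F|A) = 0.88·0.035 + 0.12·0.185 = 0.0308 + 0.0222 = 0.053
P(F|B) = 0.11·0.122 + 0.89·0.18 = 0.01342 + 0.1602 = 0.17362
By total probability over the outer partition,
P(F) = 0.16·0.053 + 0.84·0.17362
      = 0.00848 + 0.1458408 = 0.1543208

0.1543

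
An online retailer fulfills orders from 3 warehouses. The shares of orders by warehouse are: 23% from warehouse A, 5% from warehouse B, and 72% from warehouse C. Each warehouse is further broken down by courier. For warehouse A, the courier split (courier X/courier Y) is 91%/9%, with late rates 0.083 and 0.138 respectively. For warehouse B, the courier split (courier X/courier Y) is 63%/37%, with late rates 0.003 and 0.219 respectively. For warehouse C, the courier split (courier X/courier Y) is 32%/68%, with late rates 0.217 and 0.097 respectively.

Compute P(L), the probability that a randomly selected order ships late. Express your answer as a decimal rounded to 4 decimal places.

P(L) ≈ 0.1219

P(L|A) = 0.91·0.083 + 0.09·0.138 = 0.07553 + 0.01242 = 0.08795
P(L|B) = 0.63·0.003 + 0.37·0.219 = 0.00189 + 0.08103 = 0.08292
P(L|C) = 0.32·0.217 + 0.68·0.097 = 0.06944 + 0.06596 = 0.1354
By total probability over the outer partition,
P(L) = 0.23·0.08795 + 0.05·0.08292 + 0.72·0.1354
      = 0.0202285 + 0.004146 + 0.097488 = 0.1218625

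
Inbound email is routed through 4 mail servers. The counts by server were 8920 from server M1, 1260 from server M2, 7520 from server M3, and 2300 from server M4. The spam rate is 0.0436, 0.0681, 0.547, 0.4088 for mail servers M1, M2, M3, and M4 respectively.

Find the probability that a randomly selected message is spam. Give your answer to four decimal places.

Total: 8920 + 1260 + 7520 + 2300 = 20000.
P(M1) = 8920/20000 = 0.446. P(M2) = 1260/20000 = 0.063. P(M3) = 7520/20000 = 0.376. P(M4) = 2300/20000 = 0.115.
Summing over the partition,
P(S) = P(S|M1)·P(M1) + P(S|M2)·P(M2) + P(S|M3)·P(M3) + P(S|M4)·P(M4)
      = 0.0436·0.446 + 0.0681·0.063 + 0.547·0.376 + 0.4088·0.115
      = 0.0194456 + 0.0042903 + 0.205672 + 0.047012 = 0.2764199

P(S) ≈ 0.2764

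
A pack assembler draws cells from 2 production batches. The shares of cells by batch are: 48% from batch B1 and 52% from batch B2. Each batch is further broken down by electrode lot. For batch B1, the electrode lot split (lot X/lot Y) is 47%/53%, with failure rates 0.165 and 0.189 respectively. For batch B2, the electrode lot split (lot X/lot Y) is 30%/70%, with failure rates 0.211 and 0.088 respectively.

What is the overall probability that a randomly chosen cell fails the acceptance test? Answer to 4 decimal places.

P(F|B1) = 0.47·0.165 + 0.53·0.189 = 0.07755 + 0.10017 = 0.17772
P(F|B2) = 0.3·0.211 + 0.7·0.088 = 0.0633 + 0.0616 = 0.1249
By total probability over the outer partition,
P(F) = 0.48·0.17772 + 0.52·0.1249
      = 0.0853056 + 0.064948 = 0.1502536

0.1503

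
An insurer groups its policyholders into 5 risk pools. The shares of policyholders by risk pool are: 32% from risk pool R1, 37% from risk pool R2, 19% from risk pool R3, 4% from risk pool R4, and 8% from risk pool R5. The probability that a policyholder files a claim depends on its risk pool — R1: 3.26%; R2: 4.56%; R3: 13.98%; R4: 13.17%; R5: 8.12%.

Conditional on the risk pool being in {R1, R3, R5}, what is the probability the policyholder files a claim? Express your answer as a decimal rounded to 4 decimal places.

P(C|S) ≈ 0.0737

Let S = {R1, R3, R5}.
P(S) = 0.32 + 0.19 + 0.08 = 0.59.
P(C ∩ S) = 0.0326·0.32 + 0.1398·0.19 + 0.0812·0.08 = 0.010432 + 0.026562 + 0.006496 = 0.04349.
P(C | S) = 0.04349 / 0.59 = 0.073712…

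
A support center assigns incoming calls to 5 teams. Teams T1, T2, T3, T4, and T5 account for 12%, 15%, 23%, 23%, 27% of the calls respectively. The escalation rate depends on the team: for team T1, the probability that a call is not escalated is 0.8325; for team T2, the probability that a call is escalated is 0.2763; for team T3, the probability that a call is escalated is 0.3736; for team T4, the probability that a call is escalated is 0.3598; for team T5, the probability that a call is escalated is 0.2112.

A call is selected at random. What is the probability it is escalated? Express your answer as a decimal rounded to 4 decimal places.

P(E|T1) = 1 − 0.8325 = 0.1675.
P(E) = P(E|T1)·P(T1) + P(E|T2)·P(T2) + P(E|T3)·P(T3) + P(E|T4)·P(T4) + P(E|T5)·P(T5)
      = 0.1675·0.12 + 0.2763·0.15 + 0.3736·0.23 + 0.3598·0.23 + 0.2112·0.27
      = 0.0201 + 0.041445 + 0.085928 + 0.082754 + 0.057024 = 0.287251

P(E) ≈ 0.2873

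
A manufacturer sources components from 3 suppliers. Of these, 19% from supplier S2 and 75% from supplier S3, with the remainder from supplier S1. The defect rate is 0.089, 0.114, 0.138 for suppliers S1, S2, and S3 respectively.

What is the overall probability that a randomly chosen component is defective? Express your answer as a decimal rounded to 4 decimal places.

P(D) ≈ 0.1305

P(S1) = 1 − (0.19 + 0.75) = 0.06.
P(D) = P(D|S1)·P(S1) + P(D|S2)·P(S2) + P(D|S3)·P(S3)
      = 0.089·0.06 + 0.114·0.19 + 0.138·0.75
      = 0.00534 + 0.02166 + 0.1035 = 0.1305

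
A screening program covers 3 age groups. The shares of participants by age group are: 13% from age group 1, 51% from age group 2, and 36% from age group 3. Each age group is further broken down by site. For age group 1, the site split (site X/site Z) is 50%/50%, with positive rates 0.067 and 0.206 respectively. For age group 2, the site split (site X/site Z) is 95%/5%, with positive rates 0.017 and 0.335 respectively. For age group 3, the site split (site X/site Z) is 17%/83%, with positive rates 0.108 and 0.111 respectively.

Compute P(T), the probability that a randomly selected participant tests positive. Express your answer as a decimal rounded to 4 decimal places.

P(T|1) = 0.5·0.067 + 0.5·0.206 = 0.0335 + 0.103 = 0.1365
P(T|2) = 0.95·0.017 + 0.05·0.335 = 0.01615 + 0.01675 = 0.0329
P(T|3) = 0.17·0.108 + 0.83·0.111 = 0.01836 + 0.09213 = 0.11049
By total probability over the outer partition,
P(T) = 0.13·0.1365 + 0.51·0.0329 + 0.36·0.11049
      = 0.017745 + 0.016779 + 0.0397764 = 0.0743004

0.0743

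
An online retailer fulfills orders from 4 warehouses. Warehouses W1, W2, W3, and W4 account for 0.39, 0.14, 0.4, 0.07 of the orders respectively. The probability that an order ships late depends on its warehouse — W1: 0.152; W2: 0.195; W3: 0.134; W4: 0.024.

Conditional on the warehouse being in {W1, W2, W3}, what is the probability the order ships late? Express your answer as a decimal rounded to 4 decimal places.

Let S = {W1, W2, W3}.
P(S) = 0.39 + 0.14 + 0.4 = 0.93.
P(L ∩ S) = 0.152·0.39 + 0.195·0.14 + 0.134·0.4 = 0.05928 + 0.0273 + 0.0536 = 0.14018.
P(L | S) = 0.14018 / 0.93 = 0.150731…

0.1507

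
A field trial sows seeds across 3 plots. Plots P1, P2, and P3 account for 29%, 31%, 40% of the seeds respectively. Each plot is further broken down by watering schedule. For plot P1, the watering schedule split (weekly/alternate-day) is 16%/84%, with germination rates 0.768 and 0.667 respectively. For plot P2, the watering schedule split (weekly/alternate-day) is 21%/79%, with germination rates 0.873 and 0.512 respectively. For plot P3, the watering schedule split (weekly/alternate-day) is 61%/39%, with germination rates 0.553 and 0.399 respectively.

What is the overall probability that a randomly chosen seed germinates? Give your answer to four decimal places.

P(G|P1) = 0.16·0.768 + 0.84·0.667 = 0.12288 + 0.56028 = 0.68316
P(G|P2) = 0.21·0.873 + 0.79·0.512 = 0.18333 + 0.40448 = 0.58781
P(G|P3) = 0.61·0.553 + 0.39·0.399 = 0.33733 + 0.15561 = 0.49294
Then overall,
P(G) = 0.29·0.68316 + 0.31·0.58781 + 0.4·0.49294
      = 0.1981164 + 0.1822211 + 0.197176 = 0.5775135

P(G) ≈ 0.5775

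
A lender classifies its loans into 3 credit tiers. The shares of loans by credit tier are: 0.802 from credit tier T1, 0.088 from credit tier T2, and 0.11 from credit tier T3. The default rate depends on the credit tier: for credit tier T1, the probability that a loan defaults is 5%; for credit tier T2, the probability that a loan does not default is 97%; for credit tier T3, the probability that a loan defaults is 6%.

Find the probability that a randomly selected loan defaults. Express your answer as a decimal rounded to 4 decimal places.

P(D|T2) = 1 − 0.97 = 0.03.
Summing over the partition,
P(D) = P(D|T1)·P(T1) + P(D|T2)·P(T2) + P(D|T3)·P(T3)
      = 0.05·0.802 + 0.03·0.088 + 0.06·0.11
      = 0.0401 + 0.00264 + 0.0066 = 0.04934

P(D) ≈ 0.0493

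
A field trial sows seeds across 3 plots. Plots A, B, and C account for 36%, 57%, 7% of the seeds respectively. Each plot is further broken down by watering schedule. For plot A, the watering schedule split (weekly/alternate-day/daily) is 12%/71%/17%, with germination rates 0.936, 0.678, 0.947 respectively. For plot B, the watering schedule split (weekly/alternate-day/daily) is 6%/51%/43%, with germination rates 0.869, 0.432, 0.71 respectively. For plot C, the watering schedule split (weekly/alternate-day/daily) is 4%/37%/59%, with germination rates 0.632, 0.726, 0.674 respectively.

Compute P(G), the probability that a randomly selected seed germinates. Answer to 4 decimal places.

P(G) ≈ 0.6494

P(G|A) = 0.12·0.936 + 0.71·0.678 + 0.17·0.947 = 0.11232 + 0.48138 + 0.16099 = 0.75469
P(G|B) = 0.06·0.869 + 0.51·0.432 + 0.43·0.71 = 0.05214 + 0.22032 + 0.3053 = 0.57776
P(G|C) = 0.04·0.632 + 0.37·0.726 + 0.59·0.674 = 0.02528 + 0.26862 + 0.39766 = 0.69156
By total probability over the outer partition,
P(G) = 0.36·0.75469 + 0.57·0.57776 + 0.07·0.69156
      = 0.2716884 + 0.3293232 + 0.0484092 = 0.6494208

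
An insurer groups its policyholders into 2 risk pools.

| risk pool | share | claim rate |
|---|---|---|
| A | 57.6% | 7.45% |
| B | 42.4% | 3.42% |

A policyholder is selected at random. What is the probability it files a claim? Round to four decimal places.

0.0574

P(C) = P(C|A)·P(A) + P(C|B)·P(B)
      = 0.0745·0.576 + 0.0342·0.424
      = 0.042912 + 0.0145008 = 0.0574128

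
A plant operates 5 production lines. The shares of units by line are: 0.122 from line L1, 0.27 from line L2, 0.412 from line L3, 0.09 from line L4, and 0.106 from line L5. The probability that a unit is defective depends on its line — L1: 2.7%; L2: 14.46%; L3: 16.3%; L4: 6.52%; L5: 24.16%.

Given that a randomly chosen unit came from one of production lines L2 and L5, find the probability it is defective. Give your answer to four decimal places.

Let S = {L2, L5}.
P(S) = 0.27 + 0.106 = 0.376.
P(D ∩ S) = 0.1446·0.27 + 0.2416·0.106 = 0.039042 + 0.0256096 = 0.0646516.
P(D | S) = 0.0646516 / 0.376 = 0.171946…

P(D|S) ≈ 0.1719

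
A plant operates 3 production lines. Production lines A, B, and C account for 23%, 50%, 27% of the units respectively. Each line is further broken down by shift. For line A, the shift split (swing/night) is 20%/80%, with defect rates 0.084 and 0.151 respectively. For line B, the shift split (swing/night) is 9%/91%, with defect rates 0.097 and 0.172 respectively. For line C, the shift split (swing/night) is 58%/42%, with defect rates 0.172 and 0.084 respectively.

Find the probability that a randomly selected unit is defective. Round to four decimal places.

0.1507

P(D|A) = 0.2·0.084 + 0.8·0.151 = 0.0168 + 0.1208 = 0.1376
P(D|B) = 0.09·0.097 + 0.91·0.172 = 0.00873 + 0.15652 = 0.16525
P(D|C) = 0.58·0.172 + 0.42·0.084 = 0.09976 + 0.03528 = 0.13504
By total probability over the outer partition,
P(D) = 0.23·0.1376 + 0.5·0.16525 + 0.27·0.13504
      = 0.031648 + 0.082625 + 0.0364608 = 0.1507338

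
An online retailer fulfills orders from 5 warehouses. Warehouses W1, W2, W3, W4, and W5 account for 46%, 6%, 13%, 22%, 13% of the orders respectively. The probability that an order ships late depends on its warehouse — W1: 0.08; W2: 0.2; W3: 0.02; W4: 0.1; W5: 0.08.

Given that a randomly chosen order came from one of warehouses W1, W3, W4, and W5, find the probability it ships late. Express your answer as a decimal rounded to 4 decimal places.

0.0764

Let S = {W1, W3, W4, W5}.
P(S) = 0.46 + 0.13 + 0.22 + 0.13 = 0.94.
P(L ∩ S) = 0.08·0.46 + 0.02·0.13 + 0.1·0.22 + 0.08·0.13 = 0.0368 + 0.0026 + 0.022 + 0.0104 = 0.0718.
P(L | S) = 0.0718 / 0.94 = 0.076383…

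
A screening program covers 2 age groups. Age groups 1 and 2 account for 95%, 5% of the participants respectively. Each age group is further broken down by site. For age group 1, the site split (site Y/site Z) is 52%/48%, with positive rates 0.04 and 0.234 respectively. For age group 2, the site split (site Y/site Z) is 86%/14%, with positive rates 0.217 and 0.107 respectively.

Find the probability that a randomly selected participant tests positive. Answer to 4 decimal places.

P(T|1) = 0.52·0.04 + 0.48·0.234 = 0.0208 + 0.11232 = 0.13312
P(T|2) = 0.86·0.217 + 0.14·0.107 = 0.18662 + 0.01498 = 0.2016
Then overall,
P(T) = 0.95·0.13312 + 0.05·0.2016
      = 0.126464 + 0.01008 = 0.136544

P(T) ≈ 0.1365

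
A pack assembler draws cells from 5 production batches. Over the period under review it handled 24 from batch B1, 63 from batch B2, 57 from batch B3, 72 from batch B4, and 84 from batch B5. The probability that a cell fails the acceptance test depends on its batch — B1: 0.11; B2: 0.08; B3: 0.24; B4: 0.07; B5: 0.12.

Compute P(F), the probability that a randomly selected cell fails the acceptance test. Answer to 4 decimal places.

P(F) ≈ 0.1216

Total: 24 + 63 + 57 + 72 + 84 = 300.
P(B1) = 24/300 = 0.08. P(B2) = 63/300 = 0.21. P(B3) = 57/300 = 0.19. P(B4) = 72/300 = 0.24. P(B5) = 84/300 = 0.28.
P(F) = P(F|B1)·P(B1) + P(F|B2)·P(B2) + P(F|B3)·P(B3) + P(F|B4)·P(B4) + P(F|B5)·P(B5)
      = 0.11·0.08 + 0.08·0.21 + 0.24·0.19 + 0.07·0.24 + 0.12·0.28
      = 0.0088 + 0.0168 + 0.0456 + 0.0168 + 0.0336 = 0.1216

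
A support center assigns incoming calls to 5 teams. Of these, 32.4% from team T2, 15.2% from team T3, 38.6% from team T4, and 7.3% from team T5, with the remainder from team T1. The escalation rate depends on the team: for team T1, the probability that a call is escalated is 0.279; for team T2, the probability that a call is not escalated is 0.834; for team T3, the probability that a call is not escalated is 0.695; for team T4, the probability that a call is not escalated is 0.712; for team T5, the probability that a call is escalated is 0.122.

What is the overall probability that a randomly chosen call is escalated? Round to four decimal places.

P(T1) = 1 − (0.324 + 0.152 + 0.386 + 0.073) = 0.065.
P(E|T2) = 1 − 0.834 = 0.166.
P(E|T3) = 1 − 0.695 = 0.305.
P(E|T4) = 1 − 0.712 = 0.288.
Summing over the partition,
P(E) = P(E|T1)·P(T1) + P(E|T2)·P(T2) + P(E|T3)·P(T3) + P(E|T4)·P(T4) + P(E|T5)·P(T5)
      = 0.279·0.065 + 0.166·0.324 + 0.305·0.152 + 0.288·0.386 + 0.122·0.073
      = 0.018135 + 0.053784 + 0.04636 + 0.111168 + 0.008906 = 0.238353

P(E) ≈ 0.2384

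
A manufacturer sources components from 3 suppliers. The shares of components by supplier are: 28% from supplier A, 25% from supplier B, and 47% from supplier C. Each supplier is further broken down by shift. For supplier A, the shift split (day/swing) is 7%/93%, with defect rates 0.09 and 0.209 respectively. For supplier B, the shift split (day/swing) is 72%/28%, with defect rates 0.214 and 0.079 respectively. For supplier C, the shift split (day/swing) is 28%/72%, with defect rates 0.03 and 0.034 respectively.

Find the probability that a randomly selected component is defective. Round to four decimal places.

P(D|A) = 0.07·0.09 + 0.93·0.209 = 0.0063 + 0.19437 = 0.20067
P(D|B) = 0.72·0.214 + 0.28·0.079 = 0.15408 + 0.02212 = 0.1762
P(D|C) = 0.28·0.03 + 0.72·0.034 = 0.0084 + 0.02448 = 0.03288
By total probability over the outer partition,
P(D) = 0.28·0.20067 + 0.25·0.1762 + 0.47·0.03288
      = 0.0561876 + 0.04405 + 0.0154536 = 0.1156912

0.1157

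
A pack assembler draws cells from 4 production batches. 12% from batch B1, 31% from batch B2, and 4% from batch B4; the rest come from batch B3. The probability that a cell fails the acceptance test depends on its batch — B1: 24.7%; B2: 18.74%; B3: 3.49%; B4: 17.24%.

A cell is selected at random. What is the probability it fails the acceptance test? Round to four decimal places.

P(B3) = 1 − (0.12 + 0.31 + 0.04) = 0.53.
P(F) = P(F|B1)·P(B1) + P(F|B2)·P(B2) + P(F|B3)·P(B3) + P(F|B4)·P(B4)
      = 0.247·0.12 + 0.1874·0.31 + 0.0349·0.53 + 0.1724·0.04
      = 0.02964 + 0.058094 + 0.018497 + 0.006896 = 0.113127

P(F) ≈ 0.1131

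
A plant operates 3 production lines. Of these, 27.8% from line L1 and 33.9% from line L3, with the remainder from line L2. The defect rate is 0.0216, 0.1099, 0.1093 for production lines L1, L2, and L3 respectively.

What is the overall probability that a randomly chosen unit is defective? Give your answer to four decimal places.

P(L2) = 1 − (0.278 + 0.339) = 0.383.
By the law of total probability,
P(D) = P(D|L1)·P(L1) + P(D|L2)·P(L2) + P(D|L3)·P(L3)
      = 0.0216·0.278 + 0.1099·0.383 + 0.1093·0.339
      = 0.0060048 + 0.0420917 + 0.0370527 = 0.0851492

0.0851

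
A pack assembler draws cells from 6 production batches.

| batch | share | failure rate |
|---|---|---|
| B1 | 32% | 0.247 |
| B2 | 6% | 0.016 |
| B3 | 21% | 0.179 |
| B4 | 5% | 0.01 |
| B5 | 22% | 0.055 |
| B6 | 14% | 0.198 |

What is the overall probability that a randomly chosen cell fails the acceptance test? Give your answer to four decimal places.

P(F) = P(F|B1)·P(B1) + P(F|B2)·P(B2) + P(F|B3)·P(B3) + P(F|B4)·P(B4) + P(F|B5)·P(B5) + P(F|B6)·P(B6)
      = 0.247·0.32 + 0.016·0.06 + 0.179·0.21 + 0.01·0.05 + 0.055·0.22 + 0.198·0.14
      = 0.07904 + 0.00096 + 0.03759 + 0.0005 + 0.0121 + 0.02772 = 0.15791

P(F) ≈ 0.1579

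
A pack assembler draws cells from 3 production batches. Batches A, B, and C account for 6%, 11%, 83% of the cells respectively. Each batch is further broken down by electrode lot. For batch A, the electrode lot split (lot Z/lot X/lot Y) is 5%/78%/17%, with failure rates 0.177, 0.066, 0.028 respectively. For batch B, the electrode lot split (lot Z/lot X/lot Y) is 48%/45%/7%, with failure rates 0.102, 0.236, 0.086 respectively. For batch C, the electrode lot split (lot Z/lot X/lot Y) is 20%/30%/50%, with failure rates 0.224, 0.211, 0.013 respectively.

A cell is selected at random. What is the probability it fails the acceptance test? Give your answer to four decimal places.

0.1168

P(F|A) = 0.05·0.177 + 0.78·0.066 + 0.17·0.028 = 0.00885 + 0.05148 + 0.00476 = 0.06509
P(F|B) = 0.48·0.102 + 0.45·0.236 + 0.07·0.086 = 0.04896 + 0.1062 + 0.00602 = 0.16118
P(F|C) = 0.2·0.224 + 0.3·0.211 + 0.5·0.013 = 0.0448 + 0.0633 + 0.0065 = 0.1146
By total probability over the outer partition,
P(F) = 0.06·0.06509 + 0.11·0.16118 + 0.83·0.1146
      = 0.0039054 + 0.0177298 + 0.095118 = 0.1167532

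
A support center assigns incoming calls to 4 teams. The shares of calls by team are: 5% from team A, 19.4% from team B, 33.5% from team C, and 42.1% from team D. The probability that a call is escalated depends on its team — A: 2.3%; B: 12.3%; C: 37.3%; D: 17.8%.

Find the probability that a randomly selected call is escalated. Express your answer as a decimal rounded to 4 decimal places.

P(E) ≈ 0.2249

Using total probability over the partition,
P(E) = P(E|A)·P(A) + P(E|B)·P(B) + P(E|C)·P(C) + P(E|D)·P(D)
      = 0.023·0.05 + 0.123·0.194 + 0.373·0.335 + 0.178·0.421
      = 0.00115 + 0.023862 + 0.124955 + 0.074938 = 0.224905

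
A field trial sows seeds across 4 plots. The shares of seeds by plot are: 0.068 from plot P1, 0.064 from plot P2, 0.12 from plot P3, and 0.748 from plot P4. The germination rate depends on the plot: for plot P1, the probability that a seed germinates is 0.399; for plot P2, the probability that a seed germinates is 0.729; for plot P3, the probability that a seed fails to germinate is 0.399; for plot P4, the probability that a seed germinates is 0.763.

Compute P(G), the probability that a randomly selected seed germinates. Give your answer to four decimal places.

P(G|P3) = 1 − 0.399 = 0.601.
Summing over the partition,
P(G) = P(G|P1)·P(P1) + P(G|P2)·P(P2) + P(G|P3)·P(P3) + P(G|P4)·P(P4)
      = 0.399·0.068 + 0.729·0.064 + 0.601·0.12 + 0.763·0.748
      = 0.027132 + 0.046656 + 0.07212 + 0.570724 = 0.716632

0.7166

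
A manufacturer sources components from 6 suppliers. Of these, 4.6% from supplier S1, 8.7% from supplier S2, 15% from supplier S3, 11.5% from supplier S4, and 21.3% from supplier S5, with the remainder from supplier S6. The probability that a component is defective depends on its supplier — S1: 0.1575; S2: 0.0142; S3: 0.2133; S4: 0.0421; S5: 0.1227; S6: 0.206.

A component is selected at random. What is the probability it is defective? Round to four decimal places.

0.1516

P(S6) = 1 − (0.046 + 0.087 + 0.15 + 0.115 + 0.213) = 0.389.
Using total probability over the partition,
P(D) = P(D|S1)·P(S1) + P(D|S2)·P(S2) + P(D|S3)·P(S3) + P(D|S4)·P(S4) + P(D|S5)·P(S5) + P(D|S6)·P(S6)
      = 0.1575·0.046 + 0.0142·0.087 + 0.2133·0.15 + 0.0421·0.115 + 0.1227·0.213 + 0.206·0.389
      = 0.007245 + 0.0012354 + 0.031995 + 0.0048415 + 0.0261351 + 0.080134 = 0.151586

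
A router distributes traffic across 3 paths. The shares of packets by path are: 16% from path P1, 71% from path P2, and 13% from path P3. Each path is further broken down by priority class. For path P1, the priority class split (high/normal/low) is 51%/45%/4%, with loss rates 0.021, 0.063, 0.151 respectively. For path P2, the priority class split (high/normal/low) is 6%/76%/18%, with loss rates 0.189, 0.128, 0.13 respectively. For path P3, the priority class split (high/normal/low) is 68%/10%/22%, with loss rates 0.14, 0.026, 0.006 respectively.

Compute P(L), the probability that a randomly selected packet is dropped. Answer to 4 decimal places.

P(L|P1) = 0.51·0.021 + 0.45·0.063 + 0.04·0.151 = 0.01071 + 0.02835 + 0.00604 = 0.0451
P(L|P2) = 0.06·0.189 + 0.76·0.128 + 0.18·0.13 = 0.01134 + 0.09728 + 0.0234 = 0.13202
P(L|P3) = 0.68·0.14 + 0.1·0.026 + 0.22·0.006 = 0.0952 + 0.0026 + 0.00132 = 0.09912
Then overall,
P(L) = 0.16·0.0451 + 0.71·0.13202 + 0.13·0.09912
      = 0.007216 + 0.0937342 + 0.0128856 = 0.1138358

0.1138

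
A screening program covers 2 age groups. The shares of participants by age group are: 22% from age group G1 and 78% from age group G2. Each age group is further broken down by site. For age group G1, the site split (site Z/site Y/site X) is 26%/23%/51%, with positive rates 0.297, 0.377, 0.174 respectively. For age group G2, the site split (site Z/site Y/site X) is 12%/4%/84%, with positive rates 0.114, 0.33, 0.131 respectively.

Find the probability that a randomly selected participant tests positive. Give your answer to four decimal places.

0.1624

P(T|G1) = 0.26·0.297 + 0.23·0.377 + 0.51·0.174 = 0.07722 + 0.08671 + 0.08874 = 0.25267
P(T|G2) = 0.12·0.114 + 0.04·0.33 + 0.84·0.131 = 0.01368 + 0.0132 + 0.11004 = 0.13692
Then overall,
P(T) = 0.22·0.25267 + 0.78·0.13692
      = 0.0555874 + 0.1067976 = 0.162385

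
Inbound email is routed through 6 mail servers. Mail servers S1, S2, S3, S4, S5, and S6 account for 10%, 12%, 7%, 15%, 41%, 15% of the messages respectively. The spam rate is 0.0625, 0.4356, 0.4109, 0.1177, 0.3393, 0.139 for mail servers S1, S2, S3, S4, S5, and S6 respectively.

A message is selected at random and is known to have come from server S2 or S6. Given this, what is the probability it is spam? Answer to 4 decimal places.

0.2708

Let J = {S2, S6}.
P(J) = 0.12 + 0.15 = 0.27.
P(S ∩ J) = 0.4356·0.12 + 0.139·0.15 = 0.052272 + 0.02085 = 0.073122.
P(S | J) = 0.073122 / 0.27 = 0.270822…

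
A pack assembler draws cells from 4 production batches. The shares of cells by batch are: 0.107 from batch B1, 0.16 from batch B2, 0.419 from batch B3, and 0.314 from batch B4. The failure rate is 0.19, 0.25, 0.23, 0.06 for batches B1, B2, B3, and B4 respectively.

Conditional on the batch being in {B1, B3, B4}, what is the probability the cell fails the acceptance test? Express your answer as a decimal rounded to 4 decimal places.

0.1614

Let S = {B1, B3, B4}.
P(S) = 0.107 + 0.419 + 0.314 = 0.84.
P(F ∩ S) = 0.19·0.107 + 0.23·0.419 + 0.06·0.314 = 0.02033 + 0.09637 + 0.01884 = 0.13554.
P(F | S) = 0.13554 / 0.84 = 0.161357…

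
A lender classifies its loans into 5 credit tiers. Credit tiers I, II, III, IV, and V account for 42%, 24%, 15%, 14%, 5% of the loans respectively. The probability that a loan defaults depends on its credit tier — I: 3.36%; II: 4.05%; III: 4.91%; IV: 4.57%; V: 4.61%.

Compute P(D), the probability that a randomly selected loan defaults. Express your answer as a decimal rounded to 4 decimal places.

P(D) ≈ 0.0399

Summing over the partition,
P(D) = P(D|I)·P(I) + P(D|II)·P(II) + P(D|III)·P(III) + P(D|IV)·P(IV) + P(D|V)·P(V)
      = 0.0336·0.42 + 0.0405·0.24 + 0.0491·0.15 + 0.0457·0.14 + 0.0461·0.05
      = 0.014112 + 0.00972 + 0.007365 + 0.006398 + 0.002305 = 0.0399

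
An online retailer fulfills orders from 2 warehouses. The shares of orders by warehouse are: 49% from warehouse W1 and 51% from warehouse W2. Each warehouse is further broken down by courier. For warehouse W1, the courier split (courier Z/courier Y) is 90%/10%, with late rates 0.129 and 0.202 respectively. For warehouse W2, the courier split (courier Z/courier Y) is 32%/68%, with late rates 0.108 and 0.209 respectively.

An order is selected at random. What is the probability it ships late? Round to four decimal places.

0.1569

P(L|W1) = 0.9·0.129 + 0.1·0.202 = 0.1161 + 0.0202 = 0.1363
P(L|W2) = 0.32·0.108 + 0.68·0.209 = 0.03456 + 0.14212 = 0.17668
By total probability over the outer partition,
P(L) = 0.49·0.1363 + 0.51·0.17668
      = 0.066787 + 0.0901068 = 0.1568938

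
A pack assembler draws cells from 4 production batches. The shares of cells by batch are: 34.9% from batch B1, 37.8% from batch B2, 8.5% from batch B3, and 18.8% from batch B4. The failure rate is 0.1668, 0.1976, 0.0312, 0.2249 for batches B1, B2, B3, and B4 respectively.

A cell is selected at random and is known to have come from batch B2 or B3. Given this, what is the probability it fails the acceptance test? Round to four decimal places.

Let S = {B2, B3}.
P(S) = 0.378 + 0.085 = 0.463.
P(F ∩ S) = 0.1976·0.378 + 0.0312·0.085 = 0.0746928 + 0.002652 = 0.0773448.
P(F | S) = 0.0773448 / 0.463 = 0.167051…

0.1671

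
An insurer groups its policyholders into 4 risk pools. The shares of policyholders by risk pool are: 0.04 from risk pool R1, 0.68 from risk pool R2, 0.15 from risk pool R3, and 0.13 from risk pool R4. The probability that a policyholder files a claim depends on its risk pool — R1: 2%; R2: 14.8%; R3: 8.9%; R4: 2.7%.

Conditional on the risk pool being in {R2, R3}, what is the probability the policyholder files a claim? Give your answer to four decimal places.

P(C|S) ≈ 0.1373

Let S = {R2, R3}.
P(S) = 0.68 + 0.15 = 0.83.
P(C ∩ S) = 0.148·0.68 + 0.089·0.15 = 0.10064 + 0.01335 = 0.11399.
P(C | S) = 0.11399 / 0.83 = 0.137337…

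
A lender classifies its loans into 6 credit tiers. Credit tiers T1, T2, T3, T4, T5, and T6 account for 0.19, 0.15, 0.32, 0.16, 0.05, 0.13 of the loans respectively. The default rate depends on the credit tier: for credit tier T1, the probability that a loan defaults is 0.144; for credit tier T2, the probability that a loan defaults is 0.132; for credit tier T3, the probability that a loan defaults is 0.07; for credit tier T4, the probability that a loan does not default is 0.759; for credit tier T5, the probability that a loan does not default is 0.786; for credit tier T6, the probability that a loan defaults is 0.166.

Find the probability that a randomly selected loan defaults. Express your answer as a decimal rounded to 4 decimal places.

P(D|T4) = 1 − 0.759 = 0.241.
P(D|T5) = 1 − 0.786 = 0.214.
Summing over the partition,
P(D) = P(D|T1)·P(T1) + P(D|T2)·P(T2) + P(D|T3)·P(T3) + P(D|T4)·P(T4) + P(D|T5)·P(T5) + P(D|T6)·P(T6)
      = 0.144·0.19 + 0.132·0.15 + 0.07·0.32 + 0.241·0.16 + 0.214·0.05 + 0.166·0.13
      = 0.02736 + 0.0198 + 0.0224 + 0.03856 + 0.0107 + 0.02158 = 0.1404

0.1404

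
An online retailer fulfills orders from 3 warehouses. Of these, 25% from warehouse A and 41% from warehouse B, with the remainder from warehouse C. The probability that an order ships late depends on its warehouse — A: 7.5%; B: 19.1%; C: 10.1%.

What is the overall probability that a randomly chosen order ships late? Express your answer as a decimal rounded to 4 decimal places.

P(C) = 1 − (0.25 + 0.41) = 0.34.
P(L) = P(L|A)·P(A) + P(L|B)·P(B) + P(L|C)·P(C)
      = 0.075·0.25 + 0.191·0.41 + 0.101·0.34
      = 0.01875 + 0.07831 + 0.03434 = 0.1314

0.1314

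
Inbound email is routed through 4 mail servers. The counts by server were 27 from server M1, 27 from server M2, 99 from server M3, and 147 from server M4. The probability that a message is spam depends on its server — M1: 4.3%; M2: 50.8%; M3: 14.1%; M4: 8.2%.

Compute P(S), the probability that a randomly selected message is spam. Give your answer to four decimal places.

0.1363

Total: 27 + 27 + 99 + 147 = 300.
P(M1) = 27/300 = 0.09. P(M2) = 27/300 = 0.09. P(M3) = 99/300 = 0.33. P(M4) = 147/300 = 0.49.
Summing over the partition,
P(S) = P(S|M1)·P(M1) + P(S|M2)·P(M2) + P(S|M3)·P(M3) + P(S|M4)·P(M4)
      = 0.043·0.09 + 0.508·0.09 + 0.141·0.33 + 0.082·0.49
      = 0.00387 + 0.04572 + 0.04653 + 0.04018 = 0.1363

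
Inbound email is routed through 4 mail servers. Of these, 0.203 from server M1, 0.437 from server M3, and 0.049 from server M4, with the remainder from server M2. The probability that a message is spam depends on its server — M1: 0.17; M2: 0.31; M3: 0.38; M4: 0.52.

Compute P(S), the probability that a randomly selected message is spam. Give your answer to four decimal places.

P(M2) = 1 − (0.203 + 0.437 + 0.049) = 0.311.
P(S) = P(S|M1)·P(M1) + P(S|M2)·P(M2) + P(S|M3)·P(M3) + P(S|M4)·P(M4)
      = 0.17·0.203 + 0.31·0.311 + 0.38·0.437 + 0.52·0.049
      = 0.03451 + 0.09641 + 0.16606 + 0.02548 = 0.32246

P(S) ≈ 0.3225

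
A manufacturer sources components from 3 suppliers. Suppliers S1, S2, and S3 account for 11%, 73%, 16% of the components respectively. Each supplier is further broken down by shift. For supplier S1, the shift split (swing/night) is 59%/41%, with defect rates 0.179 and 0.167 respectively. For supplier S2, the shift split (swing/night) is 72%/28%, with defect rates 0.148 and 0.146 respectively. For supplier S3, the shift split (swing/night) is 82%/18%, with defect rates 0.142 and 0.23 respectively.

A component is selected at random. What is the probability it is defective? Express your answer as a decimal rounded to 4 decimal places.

P(D) ≈ 0.1520

P(D|S1) = 0.59·0.179 + 0.41·0.167 = 0.10561 + 0.06847 = 0.17408
P(D|S2) = 0.72·0.148 + 0.28·0.146 = 0.10656 + 0.04088 = 0.14744
P(D|S3) = 0.82·0.142 + 0.18·0.23 = 0.11644 + 0.0414 = 0.15784
Then overall,
P(D) = 0.11·0.17408 + 0.73·0.14744 + 0.16·0.15784
      = 0.0191488 + 0.1076312 + 0.0252544 = 0.1520344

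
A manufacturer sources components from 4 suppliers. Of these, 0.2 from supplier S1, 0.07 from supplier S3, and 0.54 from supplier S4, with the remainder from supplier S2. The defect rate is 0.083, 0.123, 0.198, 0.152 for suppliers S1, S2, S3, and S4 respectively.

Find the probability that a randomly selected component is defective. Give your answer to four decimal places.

P(S2) = 1 − (0.2 + 0.07 + 0.54) = 0.19.
P(D) = P(D|S1)·P(S1) + P(D|S2)·P(S2) + P(D|S3)·P(S3) + P(D|S4)·P(S4)
      = 0.083·0.2 + 0.123·0.19 + 0.198·0.07 + 0.152·0.54
      = 0.0166 + 0.02337 + 0.01386 + 0.08208 = 0.13591

P(D) ≈ 0.1359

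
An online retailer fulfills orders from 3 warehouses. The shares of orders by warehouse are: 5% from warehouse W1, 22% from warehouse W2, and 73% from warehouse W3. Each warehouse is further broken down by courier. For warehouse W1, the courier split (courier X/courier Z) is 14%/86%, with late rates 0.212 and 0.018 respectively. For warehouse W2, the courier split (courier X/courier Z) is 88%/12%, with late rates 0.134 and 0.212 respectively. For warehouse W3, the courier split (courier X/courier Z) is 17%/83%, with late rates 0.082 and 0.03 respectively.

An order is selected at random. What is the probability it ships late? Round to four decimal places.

P(L|W1) = 0.14·0.212 + 0.86·0.018 = 0.02968 + 0.01548 = 0.04516
P(L|W2) = 0.88·0.134 + 0.12·0.212 = 0.11792 + 0.02544 = 0.14336
P(L|W3) = 0.17·0.082 + 0.83·0.03 = 0.01394 + 0.0249 = 0.03884
By total probability over the outer partition,
P(L) = 0.05·0.04516 + 0.22·0.14336 + 0.73·0.03884
      = 0.002258 + 0.0315392 + 0.0283532 = 0.0621504

0.0622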